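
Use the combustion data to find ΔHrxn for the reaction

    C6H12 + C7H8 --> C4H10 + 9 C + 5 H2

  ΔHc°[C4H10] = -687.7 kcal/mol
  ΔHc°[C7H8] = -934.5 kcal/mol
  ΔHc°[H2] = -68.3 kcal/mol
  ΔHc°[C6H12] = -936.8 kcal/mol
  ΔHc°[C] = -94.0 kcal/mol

ΔHrxn = 3.9 kcal/mol

Using ΔH = Σ nΔHc°(reactants) − Σ nΔHc°(products):
= [1·(-936.8) + 1·(-934.5)] − [1·(-687.7) + 9·(-94.0) + 5·(-68.3)]
= 3.9 kcal/mol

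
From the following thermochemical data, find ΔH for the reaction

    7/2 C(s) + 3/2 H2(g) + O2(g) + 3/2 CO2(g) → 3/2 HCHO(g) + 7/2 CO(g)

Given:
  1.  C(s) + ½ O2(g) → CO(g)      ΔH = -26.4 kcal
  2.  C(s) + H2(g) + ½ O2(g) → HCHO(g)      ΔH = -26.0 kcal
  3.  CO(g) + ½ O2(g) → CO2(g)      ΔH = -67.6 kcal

ΔH = 9.6 kcal

eq. 1 × 2: (2)·(-26.4) = -52.8 kcal
eq. 2 × 3/2: (3/2)·(-26.0) = -39.0 kcal
eq. 3 reversed and × 3/2: (-3/2)·(-67.6) = +101.4 kcal
Combining the equations, ΔH = (2)·(-26.4) + (3/2)·(-26.0) + (-3/2)·(-67.6) = 9.6 kcal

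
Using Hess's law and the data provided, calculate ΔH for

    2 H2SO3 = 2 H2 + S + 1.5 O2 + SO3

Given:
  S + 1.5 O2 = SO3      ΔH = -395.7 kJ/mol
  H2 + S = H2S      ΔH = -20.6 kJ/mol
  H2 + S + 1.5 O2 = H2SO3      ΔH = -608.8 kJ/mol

equation 1 as written: -395.7 kJ/mol
equation 2: not needed.
equation 3 reversed and × 2: (-2)·(-608.8) = +1217.6 kJ/mol
Summing the manipulated equations, ΔH = (-395.7) + (+1217.6) = 821.9 kJ/mol

ΔH = 821.9 kJ/mol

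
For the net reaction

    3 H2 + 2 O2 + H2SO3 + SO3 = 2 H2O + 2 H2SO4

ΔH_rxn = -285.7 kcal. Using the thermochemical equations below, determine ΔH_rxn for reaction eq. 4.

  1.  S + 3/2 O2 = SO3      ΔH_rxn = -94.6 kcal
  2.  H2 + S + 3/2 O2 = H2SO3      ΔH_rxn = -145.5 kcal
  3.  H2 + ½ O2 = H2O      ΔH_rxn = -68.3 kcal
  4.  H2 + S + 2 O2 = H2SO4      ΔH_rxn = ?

eq. 1 reversed (SO3 must end up as a reactant): +94.6 kcal
eq. 2 reversed (reverse to put H2SO3 on the reactant side): +145.5 kcal
eq. 3 × 2 (scale by 2 for the 2 H2O): (2)·(-68.3) = -136.6 kcal
eq. 4 × 2 (×2 to match 2 H2SO4 in the target): contributes 2·x
-285.7 = (+94.6) + (+145.5) + (-136.6) + 2·x
x = (-285.7 − (+103.5)) / (2) = -194.6 kcal

ΔH_rxn = -194.6 kcal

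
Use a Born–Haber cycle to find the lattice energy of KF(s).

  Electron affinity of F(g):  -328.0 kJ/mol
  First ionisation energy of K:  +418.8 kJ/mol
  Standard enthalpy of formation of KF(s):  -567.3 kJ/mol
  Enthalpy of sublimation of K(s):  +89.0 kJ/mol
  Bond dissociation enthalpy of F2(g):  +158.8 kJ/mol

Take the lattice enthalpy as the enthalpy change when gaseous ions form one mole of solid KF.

ΔHf° = 1·ΔHsub + 1·(ΣIE) + 1/2·D(F2) + 1·EA + U
-567.3 = 1·(+89.0) + 1·(+418.8) + 1/2·(+158.8) + 1·(-328.0) + U
U = -567.3 − (+259.2) = -826.5 kJ/mol

U = -826.5 kJ/mol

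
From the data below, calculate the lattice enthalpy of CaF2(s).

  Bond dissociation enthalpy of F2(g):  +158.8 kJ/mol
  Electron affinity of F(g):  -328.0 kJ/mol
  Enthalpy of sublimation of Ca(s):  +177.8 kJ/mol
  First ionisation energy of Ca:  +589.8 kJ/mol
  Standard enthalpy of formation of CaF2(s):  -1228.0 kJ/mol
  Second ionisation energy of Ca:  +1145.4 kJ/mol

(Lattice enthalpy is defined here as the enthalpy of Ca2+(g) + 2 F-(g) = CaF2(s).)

ΔHf° = 1·ΔHsub + 1·(ΣIE) + 1·D(F2) + 2·EA + U
-1228.0 = 1·(+177.8) + 1·(+1735.2) + 1·(+158.8) + 2·(-328.0) + U
U = -1228.0 − (+1415.8) = -2643.8 kJ/mol

U = -2643.8 kJ/mol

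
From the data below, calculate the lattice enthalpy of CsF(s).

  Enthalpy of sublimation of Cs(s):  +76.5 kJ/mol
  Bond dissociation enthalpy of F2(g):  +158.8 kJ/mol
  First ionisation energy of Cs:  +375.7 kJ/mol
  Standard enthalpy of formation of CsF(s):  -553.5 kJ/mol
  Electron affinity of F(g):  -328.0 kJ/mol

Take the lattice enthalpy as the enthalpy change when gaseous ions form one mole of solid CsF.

U = -757.1 kJ/mol

ΔHf° = 1·ΔHsub + 1·(ΣIE) + 1/2·D(F2) + 1·EA + U
-553.5 = 1·(+76.5) + 1·(+375.7) + 1/2·(+158.8) + 1·(-328.0) + U
U = -553.5 − (+203.6) = -757.1 kJ/mol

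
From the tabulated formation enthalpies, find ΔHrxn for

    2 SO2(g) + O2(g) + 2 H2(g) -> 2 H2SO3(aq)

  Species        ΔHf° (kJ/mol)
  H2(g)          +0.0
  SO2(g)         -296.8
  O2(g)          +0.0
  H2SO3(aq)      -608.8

Products: 2·(-608.8) = -1217.6
Reactants: 2·(-296.8) + 1·(+0.0) + 2·(+0.0) = -593.6
ΔHrxn = (-1217.6) − (-593.6) = -624.0 kJ/mol

ΔHrxn = -624.0 kJ/mol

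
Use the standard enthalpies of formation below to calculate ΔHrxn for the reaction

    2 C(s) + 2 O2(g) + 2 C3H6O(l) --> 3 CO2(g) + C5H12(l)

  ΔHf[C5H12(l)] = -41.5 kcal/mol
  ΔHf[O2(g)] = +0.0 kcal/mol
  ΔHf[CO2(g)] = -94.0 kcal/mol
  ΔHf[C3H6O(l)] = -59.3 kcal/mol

ΔHrxn = -204.9 kcal/mol

ΔH°rxn = Σ nΔHf°(products) − Σ nΔHf°(reactants).
Products: 3·(-94.0) + 1·(-41.5) = -323.5
Reactants: 2·(+0.0) + 2·(+0.0) + 2·(-59.3) = -118.6
ΔHrxn = (-323.5) − (-118.6) = -204.9 kcal/mol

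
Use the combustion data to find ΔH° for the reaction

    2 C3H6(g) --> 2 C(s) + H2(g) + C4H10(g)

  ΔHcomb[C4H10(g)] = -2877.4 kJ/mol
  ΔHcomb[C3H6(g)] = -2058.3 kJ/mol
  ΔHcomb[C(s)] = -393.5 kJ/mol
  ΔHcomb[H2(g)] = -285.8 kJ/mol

With combustion enthalpies, reactants minus products:
= [2·(-2058.3)] − [2·(-393.5) + 1·(-285.8) + 1·(-2877.4)]
= -166.4 kJ/mol

ΔH° = -166.4 kJ/mol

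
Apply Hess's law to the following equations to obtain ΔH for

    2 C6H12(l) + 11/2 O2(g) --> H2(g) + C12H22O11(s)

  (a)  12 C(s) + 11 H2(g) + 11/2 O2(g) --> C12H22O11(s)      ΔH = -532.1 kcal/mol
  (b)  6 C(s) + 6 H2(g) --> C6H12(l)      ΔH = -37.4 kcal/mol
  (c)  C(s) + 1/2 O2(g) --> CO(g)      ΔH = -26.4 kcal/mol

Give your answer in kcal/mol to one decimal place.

(a) as written (C12H22O11(s) already on the product side): -532.1 kcal/mol
(b) reversed and × 2 (reverse to put C6H12(l) on the reactant side; scale by 2 for the 2 C6H12(l)): (-2)·(-37.4) = +74.8 kcal/mol
(c): not needed (CO(g) appears nowhere else).
ΔH = (-532.1) + (+74.8) = -457.3 kcal/mol

ΔH = -457.3 kcal/mol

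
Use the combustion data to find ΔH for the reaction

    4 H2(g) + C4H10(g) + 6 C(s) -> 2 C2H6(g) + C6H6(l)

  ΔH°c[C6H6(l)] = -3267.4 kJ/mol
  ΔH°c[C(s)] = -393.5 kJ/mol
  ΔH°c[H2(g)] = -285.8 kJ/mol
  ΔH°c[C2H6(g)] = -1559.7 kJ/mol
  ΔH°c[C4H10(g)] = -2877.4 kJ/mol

With combustion enthalpies, reactants minus products:
= [4·(-285.8) + 1·(-2877.4) + 6·(-393.5)] − [2·(-1559.7) + 1·(-3267.4)]
= 5.2 kJ/mol

ΔH = 5.2 kJ/mol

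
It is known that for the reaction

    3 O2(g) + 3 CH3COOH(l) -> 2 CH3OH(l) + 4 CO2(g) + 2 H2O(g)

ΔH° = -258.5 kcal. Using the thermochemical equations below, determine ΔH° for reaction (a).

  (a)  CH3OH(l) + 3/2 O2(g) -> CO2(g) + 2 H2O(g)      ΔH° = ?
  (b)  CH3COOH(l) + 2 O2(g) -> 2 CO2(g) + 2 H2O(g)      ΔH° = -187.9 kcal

(a) reversed and × 2: contributes −2·x
(b) × 3: (3)·(-187.9) = -563.7 kcal
-258.5 = (-563.7) − 2·x
x = (-258.5 − (-563.7)) / (-2) = -152.6 kcal

ΔH° = -152.6 kcal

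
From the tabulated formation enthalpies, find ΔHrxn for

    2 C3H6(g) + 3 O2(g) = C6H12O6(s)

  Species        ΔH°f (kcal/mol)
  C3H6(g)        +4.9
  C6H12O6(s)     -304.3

ΔH°rxn = Σ nΔHf°(products) − Σ nΔHf°(reactants).
Products: 1·(-304.3) = -304.3
Reactants: 2·(+4.9) + 3·(+0.0) = +9.8
ΔHrxn = (-304.3) − (+9.8) = -314.1 kcal/mol

ΔHrxn = -314.1 kcal/mol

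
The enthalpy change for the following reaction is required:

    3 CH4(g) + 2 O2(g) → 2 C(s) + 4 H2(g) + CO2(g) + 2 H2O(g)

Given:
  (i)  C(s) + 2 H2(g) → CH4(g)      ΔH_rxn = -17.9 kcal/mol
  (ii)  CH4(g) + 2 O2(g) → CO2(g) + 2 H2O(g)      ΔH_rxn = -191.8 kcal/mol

(i) reversed and × 2 (C(s) must end up as a product; scale by 2 for the 2 C(s)): (-2)·(-17.9) = +35.8 kcal/mol
(ii) as written (CO2(g) already on the product side): -191.8 kcal/mol
ΔH_rxn = (+35.8) + (-191.8) = -156.0 kcal/mol

ΔH_rxn = -156.0 kcal/mol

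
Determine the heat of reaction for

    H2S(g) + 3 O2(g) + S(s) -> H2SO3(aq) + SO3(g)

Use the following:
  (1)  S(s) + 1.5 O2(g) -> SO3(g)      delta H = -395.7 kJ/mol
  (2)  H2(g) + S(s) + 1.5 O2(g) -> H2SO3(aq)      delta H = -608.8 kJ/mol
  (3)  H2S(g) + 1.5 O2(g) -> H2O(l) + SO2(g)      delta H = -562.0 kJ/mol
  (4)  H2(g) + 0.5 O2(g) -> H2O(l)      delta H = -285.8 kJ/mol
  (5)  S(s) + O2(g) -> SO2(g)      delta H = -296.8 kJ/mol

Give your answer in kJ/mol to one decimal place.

delta H = -983.9 kJ/mol

(1) as written (SO3(g) already on the product side): -395.7 kJ/mol
(2) as written (H2SO3(aq) already on the product side): -608.8 kJ/mol
(3) as written (H2S(g) already on the reactant side): -562.0 kJ/mol
(4) reversed: +285.8 kJ/mol
(5) reversed: +296.8 kJ/mol
delta H = (1)·(-395.7) + (1)·(-608.8) + (1)·(-562.0) + (-1)·(-285.8) + (-1)·(-296.8) = -983.9 kJ/mol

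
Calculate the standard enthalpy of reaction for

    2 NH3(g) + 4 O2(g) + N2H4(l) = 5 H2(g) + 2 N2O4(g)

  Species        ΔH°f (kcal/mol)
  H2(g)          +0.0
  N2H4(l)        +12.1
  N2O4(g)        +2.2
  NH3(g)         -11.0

ΔH°rxn = 14.3 kcal/mol

Products: 5·(+0.0) + 2·(+2.2) = +4.4
Reactants: 2·(-11.0) + 4·(+0.0) + 1·(+12.1) = -9.9
ΔH°rxn = (+4.4) − (-9.9) = 14.3 kcal/mol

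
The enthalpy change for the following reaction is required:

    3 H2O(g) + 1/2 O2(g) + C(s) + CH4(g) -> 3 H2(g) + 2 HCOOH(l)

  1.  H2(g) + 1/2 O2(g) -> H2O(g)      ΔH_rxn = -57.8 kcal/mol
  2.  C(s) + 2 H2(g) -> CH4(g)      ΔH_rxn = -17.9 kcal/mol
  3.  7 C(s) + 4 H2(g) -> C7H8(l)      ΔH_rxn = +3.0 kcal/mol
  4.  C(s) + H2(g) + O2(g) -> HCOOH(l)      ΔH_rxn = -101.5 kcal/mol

eq. 1 reversed and × 3: (-3)·(-57.8) = +173.4 kcal/mol
eq. 2 reversed: +17.9 kcal/mol
eq. 3: not needed.
eq. 4 × 2: (2)·(-101.5) = -203.0 kcal/mol
Since enthalpy is a state function, ΔH_rxn = (+173.4) + (+17.9) + (-203.0) = -11.7 kcal/mol

ΔH_rxn = -11.7 kcal/mol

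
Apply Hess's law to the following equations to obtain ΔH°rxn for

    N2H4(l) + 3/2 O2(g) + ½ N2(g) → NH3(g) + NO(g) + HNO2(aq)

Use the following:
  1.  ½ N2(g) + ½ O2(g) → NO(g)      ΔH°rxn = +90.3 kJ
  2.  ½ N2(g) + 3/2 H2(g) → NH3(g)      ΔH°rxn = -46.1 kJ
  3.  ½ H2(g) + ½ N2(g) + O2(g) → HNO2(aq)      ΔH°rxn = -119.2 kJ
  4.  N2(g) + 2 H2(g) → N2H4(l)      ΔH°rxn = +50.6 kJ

ΔH°rxn = -125.6 kJ

eq. 1 as written (NO(g) already on the product side): +90.3 kJ
eq. 2 as written (NH3(g) already on the product side): -46.1 kJ
eq. 3 as written (HNO2(aq) already on the product side): -119.2 kJ
eq. 4 reversed (N2H4(l) must end up as a reactant): -50.6 kJ
ΔH°rxn = (+90.3) + (-46.1) + (-119.2) + (-50.6) = -125.6 kJ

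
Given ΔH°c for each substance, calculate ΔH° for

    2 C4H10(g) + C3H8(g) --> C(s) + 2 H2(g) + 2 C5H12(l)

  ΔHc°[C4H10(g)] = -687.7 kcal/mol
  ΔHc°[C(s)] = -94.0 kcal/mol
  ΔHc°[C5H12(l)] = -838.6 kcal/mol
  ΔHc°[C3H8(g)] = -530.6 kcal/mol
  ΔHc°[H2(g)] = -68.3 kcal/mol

Using ΔH = Σ nΔHc°(reactants) − Σ nΔHc°(products):
= [2·(-687.7) + 1·(-530.6)] − [1·(-94.0) + 2·(-68.3) + 2·(-838.6)]
= 1.8 kcal/mol

ΔH° = 1.8 kcal/mol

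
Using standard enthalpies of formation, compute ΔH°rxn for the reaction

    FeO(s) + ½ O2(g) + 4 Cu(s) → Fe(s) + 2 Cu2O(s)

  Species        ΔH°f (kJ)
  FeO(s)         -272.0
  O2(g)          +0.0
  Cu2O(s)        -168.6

ΔH°rxn = -65.2 kJ

ΔH°rxn = Σ nΔHf°(products) − Σ nΔHf°(reactants).
Products: 1·(+0.0) + 2·(-168.6) = -337.2
Reactants: 1·(-272.0) + 1/2·(+0.0) + 4·(+0.0) = -272.0
ΔH°rxn = (-337.2) − (-272.0) = -65.2 kJ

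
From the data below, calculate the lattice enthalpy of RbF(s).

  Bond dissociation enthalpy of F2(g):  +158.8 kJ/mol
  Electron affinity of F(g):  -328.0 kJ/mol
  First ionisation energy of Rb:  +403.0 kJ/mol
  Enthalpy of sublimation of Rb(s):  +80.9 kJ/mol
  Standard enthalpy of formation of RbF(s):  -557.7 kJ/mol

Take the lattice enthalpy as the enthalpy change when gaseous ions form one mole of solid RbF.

U = -793.0 kJ/mol

ΔHf° = 1·ΔHsub + 1·(ΣIE) + 1/2·D(F2) + 1·EA + U
-557.7 = 1·(+80.9) + 1·(+403.0) + 1/2·(+158.8) + 1·(-328.0) + U
U = -557.7 − (+235.3) = -793.0 kJ/mol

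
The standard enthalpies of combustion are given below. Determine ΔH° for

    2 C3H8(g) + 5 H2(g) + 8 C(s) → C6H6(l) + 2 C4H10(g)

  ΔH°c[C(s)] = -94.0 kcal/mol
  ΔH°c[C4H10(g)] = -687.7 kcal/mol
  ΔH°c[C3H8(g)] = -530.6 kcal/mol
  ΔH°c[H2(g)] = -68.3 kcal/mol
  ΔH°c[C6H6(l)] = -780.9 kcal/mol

ΔH° = 1.6 kcal/mol

Using ΔH = Σ nΔHc°(reactants) − Σ nΔHc°(products):
= [2·(-530.6) + 5·(-68.3) + 8·(-94.0)] − [1·(-780.9) + 2·(-687.7)]
= 1.6 kcal/mol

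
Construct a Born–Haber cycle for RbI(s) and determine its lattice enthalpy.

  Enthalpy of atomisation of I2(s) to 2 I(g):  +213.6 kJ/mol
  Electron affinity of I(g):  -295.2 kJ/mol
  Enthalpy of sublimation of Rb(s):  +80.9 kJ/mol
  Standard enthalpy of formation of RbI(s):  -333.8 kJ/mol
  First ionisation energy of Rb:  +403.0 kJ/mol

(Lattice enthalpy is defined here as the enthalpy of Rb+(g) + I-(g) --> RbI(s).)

ΔHf° = 1·ΔHsub + 1·(ΣIE) + 1/2·D(I2) + 1·EA + U
-333.8 = 1·(+80.9) + 1·(+403.0) + 1/2·(+213.6) + 1·(-295.2) + U
U = -333.8 − (+295.5) = -629.3 kJ/mol

U = -629.3 kJ/mol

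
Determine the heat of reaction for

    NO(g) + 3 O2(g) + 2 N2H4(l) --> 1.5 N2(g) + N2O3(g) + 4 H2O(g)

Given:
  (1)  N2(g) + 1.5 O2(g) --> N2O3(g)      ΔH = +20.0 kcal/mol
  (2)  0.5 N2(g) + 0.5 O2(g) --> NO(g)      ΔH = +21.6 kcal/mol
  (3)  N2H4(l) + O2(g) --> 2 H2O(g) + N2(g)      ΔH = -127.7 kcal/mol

ΔH = -257.0 kcal/mol

(1) as written (N2O3(g) already on the product side): +20.0 kcal/mol
(2) reversed (NO(g) must end up as a reactant): -21.6 kcal/mol
(3) × 2 (scale by 2 for the 2 N2H4(l)): (2)·(-127.7) = -255.4 kcal/mol
ΔH = (+20.0) + (-21.6) + (-255.4) = -257.0 kcal/mol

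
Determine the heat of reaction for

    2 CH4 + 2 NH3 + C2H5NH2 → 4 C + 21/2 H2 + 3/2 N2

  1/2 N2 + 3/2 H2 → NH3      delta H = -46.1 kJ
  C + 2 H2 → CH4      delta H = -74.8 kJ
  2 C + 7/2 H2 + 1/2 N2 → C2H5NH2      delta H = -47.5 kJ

delta H = 289.3 kJ

equation 1 reversed and × 2: (-2)·(-46.1) = +92.2 kJ
equation 2 reversed and × 2: (-2)·(-74.8) = +149.6 kJ
equation 3 reversed: +47.5 kJ
Summing the manipulated equations, delta H = (+92.2) + (+149.6) + (+47.5) = 289.3 kJ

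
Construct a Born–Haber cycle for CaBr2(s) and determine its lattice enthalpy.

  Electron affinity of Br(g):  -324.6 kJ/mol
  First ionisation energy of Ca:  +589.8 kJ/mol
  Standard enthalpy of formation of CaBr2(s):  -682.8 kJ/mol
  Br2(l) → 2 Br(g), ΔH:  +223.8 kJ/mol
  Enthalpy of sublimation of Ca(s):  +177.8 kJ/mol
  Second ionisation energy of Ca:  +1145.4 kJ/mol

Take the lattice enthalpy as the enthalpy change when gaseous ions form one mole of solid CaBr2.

U = -2170.4 kJ/mol

ΔHf° = 1·ΔHsub + 1·(ΣIE) + 1·D(Br2) + 2·EA + U
-682.8 = 1·(+177.8) + 1·(+1735.2) + 1·(+223.8) + 2·(-324.6) + U
U = -682.8 − (+1487.6) = -2170.4 kJ/mol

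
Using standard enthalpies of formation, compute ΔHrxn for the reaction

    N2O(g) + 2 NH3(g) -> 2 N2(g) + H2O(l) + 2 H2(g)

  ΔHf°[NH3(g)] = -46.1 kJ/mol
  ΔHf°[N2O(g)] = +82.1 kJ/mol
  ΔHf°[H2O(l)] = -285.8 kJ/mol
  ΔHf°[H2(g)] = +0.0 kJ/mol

ΔHrxn = -275.7 kJ/mol

Products: 2·(+0.0) + 1·(-285.8) + 2·(+0.0) = -285.8
Reactants: 1·(+82.1) + 2·(-46.1) = -10.1
ΔHrxn = (-285.8) − (-10.1) = -275.7 kJ/mol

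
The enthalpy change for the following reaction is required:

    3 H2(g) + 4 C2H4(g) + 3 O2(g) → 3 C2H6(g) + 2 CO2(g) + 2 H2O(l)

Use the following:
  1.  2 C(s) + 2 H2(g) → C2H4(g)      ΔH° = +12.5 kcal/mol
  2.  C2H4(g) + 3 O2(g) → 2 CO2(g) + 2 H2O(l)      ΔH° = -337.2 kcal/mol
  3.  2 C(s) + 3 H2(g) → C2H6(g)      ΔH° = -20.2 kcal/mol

eq. 1 reversed and × 3: (-3)·(+12.5) = -37.5 kcal/mol
eq. 2 as written: -337.2 kcal/mol
eq. 3 × 3: (3)·(-20.2) = -60.6 kcal/mol
ΔH° = (-3)·(+12.5) + (1)·(-337.2) + (3)·(-20.2) = -435.3 kcal/mol

ΔH° = -435.3 kcal/mol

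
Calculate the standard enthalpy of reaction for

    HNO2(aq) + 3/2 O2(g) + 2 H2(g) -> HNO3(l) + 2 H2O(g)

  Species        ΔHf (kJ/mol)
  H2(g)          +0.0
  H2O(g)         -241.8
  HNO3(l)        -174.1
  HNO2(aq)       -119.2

ΔH°rxn = Σ nΔHf°(products) − Σ nΔHf°(reactants).
Products: 1·(-174.1) + 2·(-241.8) = -657.7
Reactants: 1·(-119.2) + 3/2·(+0.0) + 2·(+0.0) = -119.2
ΔHrxn = (-657.7) − (-119.2) = -538.5 kJ/mol

ΔHrxn = -538.5 kJ/mol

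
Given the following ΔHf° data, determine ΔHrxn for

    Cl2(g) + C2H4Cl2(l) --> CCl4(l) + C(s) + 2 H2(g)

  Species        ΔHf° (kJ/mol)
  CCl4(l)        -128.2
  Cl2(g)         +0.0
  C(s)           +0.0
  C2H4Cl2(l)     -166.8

ΔHrxn = 38.6 kJ/mol

Products: 1·(-128.2) + 1·(+0.0) + 2·(+0.0) = -128.2
Reactants: 1·(+0.0) + 1·(-166.8) = -166.8
ΔHrxn = (-128.2) − (-166.8) = 38.6 kJ/mol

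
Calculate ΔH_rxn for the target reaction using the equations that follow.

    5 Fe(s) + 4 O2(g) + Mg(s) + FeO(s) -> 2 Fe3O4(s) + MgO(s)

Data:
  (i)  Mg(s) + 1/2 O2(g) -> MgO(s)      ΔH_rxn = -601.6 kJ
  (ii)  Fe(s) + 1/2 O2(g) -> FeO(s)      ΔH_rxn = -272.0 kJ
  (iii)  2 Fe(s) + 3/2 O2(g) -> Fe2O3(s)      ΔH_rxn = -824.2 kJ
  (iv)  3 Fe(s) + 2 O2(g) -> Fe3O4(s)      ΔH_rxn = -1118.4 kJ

ΔH_rxn = -2566.4 kJ

(i) as written: -601.6 kJ
(ii) reversed: +272.0 kJ
(iii): not needed.
(iv) × 2: (2)·(-1118.4) = -2236.8 kJ
ΔH_rxn = (-601.6) + (+272.0) + (-2236.8) = -2566.4 kJ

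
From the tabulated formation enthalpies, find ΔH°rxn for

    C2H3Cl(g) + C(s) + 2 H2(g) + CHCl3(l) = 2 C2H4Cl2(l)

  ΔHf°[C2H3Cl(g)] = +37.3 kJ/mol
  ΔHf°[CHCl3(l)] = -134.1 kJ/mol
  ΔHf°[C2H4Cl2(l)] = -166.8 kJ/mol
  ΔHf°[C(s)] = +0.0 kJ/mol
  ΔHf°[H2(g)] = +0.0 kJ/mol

Products: 2·(-166.8) = -333.6
Reactants: 1·(+37.3) + 1·(+0.0) + 2·(+0.0) + 1·(-134.1) = -96.8
ΔH°rxn = (-333.6) − (-96.8) = -236.8 kJ/mol

ΔH°rxn = -236.8 kJ/mol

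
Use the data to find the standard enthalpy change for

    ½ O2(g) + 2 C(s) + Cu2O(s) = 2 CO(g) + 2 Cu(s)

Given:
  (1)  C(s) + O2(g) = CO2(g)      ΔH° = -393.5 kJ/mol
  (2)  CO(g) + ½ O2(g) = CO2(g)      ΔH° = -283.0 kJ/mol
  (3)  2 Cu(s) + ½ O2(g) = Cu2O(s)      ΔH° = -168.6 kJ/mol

(1) × 2 (×2 to match 2 C(s) in the target): (2)·(-393.5) = -787.0 kJ/mol
(2) reversed and × 2 (reverse to put CO(g) on the product side; ×2 to match 2 CO(g) in the target): (-2)·(-283.0) = +566.0 kJ/mol
(3) reversed (reverse to put Cu2O(s) on the reactant side): +168.6 kJ/mol
ΔH° = (-787.0) + (+566.0) + (+168.6) = -52.4 kJ/mol

ΔH° = -52.4 kJ/mol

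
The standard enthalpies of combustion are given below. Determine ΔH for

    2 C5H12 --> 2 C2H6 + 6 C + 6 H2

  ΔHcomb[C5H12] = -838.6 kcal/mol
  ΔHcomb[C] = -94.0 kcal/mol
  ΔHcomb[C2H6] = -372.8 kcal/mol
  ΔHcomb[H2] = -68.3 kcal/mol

ΔH = 42.2 kcal/mol

With combustion enthalpies, reactants minus products:
= [2·(-838.6)] − [2·(-372.8) + 6·(-94.0) + 6·(-68.3)]
= 42.2 kcal/mol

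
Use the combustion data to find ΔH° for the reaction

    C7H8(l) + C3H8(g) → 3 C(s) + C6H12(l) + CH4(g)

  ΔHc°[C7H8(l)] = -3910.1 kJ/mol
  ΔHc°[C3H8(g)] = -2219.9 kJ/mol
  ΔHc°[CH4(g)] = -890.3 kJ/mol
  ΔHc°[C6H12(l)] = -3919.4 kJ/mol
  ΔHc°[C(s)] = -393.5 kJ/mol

Using ΔH = Σ nΔHc°(reactants) − Σ nΔHc°(products):
= [1·(-3910.1) + 1·(-2219.9)] − [3·(-393.5) + 1·(-3919.4) + 1·(-890.3)]
= -139.8 kJ/mol

ΔH° = -139.8 kJ/mol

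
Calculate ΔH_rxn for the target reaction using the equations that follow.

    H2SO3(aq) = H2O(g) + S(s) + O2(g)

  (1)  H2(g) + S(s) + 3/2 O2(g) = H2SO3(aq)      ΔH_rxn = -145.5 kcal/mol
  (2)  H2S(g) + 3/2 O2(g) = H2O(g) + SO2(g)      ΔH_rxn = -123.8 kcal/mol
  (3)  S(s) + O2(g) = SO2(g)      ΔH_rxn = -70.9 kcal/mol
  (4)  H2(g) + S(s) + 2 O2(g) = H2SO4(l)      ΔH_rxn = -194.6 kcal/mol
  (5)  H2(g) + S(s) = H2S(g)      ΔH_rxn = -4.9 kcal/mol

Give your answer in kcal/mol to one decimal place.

(1) reversed: +145.5 kcal/mol
(2) as written: -123.8 kcal/mol
(3) reversed: +70.9 kcal/mol
(4): not needed.
(5) as written: -4.9 kcal/mol
Combining the equations, ΔH_rxn = (+145.5) + (-123.8) + (+70.9) + (-4.9) = 87.7 kcal/mol

ΔH_rxn = 87.7 kcal/mol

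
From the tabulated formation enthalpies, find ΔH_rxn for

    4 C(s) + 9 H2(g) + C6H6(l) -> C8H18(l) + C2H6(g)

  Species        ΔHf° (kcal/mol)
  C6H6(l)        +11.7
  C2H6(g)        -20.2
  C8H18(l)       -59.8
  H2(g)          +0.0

ΔH°rxn = Σ nΔHf°(products) − Σ nΔHf°(reactants).
Products: 1·(-59.8) + 1·(-20.2) = -80.0
Reactants: 4·(+0.0) + 9·(+0.0) + 1·(+11.7) = +11.7
ΔH_rxn = (-80.0) − (+11.7) = -91.7 kcal/mol

ΔH_rxn = -91.7 kcal/mol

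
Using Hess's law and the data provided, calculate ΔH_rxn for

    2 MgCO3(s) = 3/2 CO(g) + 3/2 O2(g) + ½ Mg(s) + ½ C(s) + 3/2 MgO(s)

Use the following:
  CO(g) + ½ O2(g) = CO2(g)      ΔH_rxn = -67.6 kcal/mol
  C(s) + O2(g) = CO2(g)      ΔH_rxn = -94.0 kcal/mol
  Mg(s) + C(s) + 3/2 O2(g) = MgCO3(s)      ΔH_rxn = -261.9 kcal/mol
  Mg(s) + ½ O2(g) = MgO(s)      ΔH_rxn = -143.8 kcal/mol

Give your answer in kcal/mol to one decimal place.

ΔH_rxn = 268.5 kcal/mol

equation 1 reversed and × 3/2: (-3/2)·(-67.6) = +101.4 kcal/mol
equation 2 × 3/2: (3/2)·(-94.0) = -141.0 kcal/mol
equation 3 reversed and × 2: (-2)·(-261.9) = +523.8 kcal/mol
equation 4 × 3/2: (3/2)·(-143.8) = -215.7 kcal/mol
Since enthalpy is a state function, ΔH_rxn = (-3/2)·(-67.6) + (3/2)·(-94.0) + (-2)·(-261.9) + (3/2)·(-143.8) = 268.5 kcal/mol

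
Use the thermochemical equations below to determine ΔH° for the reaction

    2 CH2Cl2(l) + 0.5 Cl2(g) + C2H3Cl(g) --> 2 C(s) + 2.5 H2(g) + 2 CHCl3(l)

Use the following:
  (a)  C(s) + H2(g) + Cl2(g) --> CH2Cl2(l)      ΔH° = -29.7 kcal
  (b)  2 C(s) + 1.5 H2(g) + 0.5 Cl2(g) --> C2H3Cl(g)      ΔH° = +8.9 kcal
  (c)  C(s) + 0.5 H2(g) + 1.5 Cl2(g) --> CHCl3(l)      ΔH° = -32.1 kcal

ΔH° = -13.7 kcal

(a) reversed and × 2 (CH2Cl2(l) must end up as a reactant; scale by 2 for the 2 CH2Cl2(l)): (-2)·(-29.7) = +59.4 kcal
(b) reversed (C2H3Cl(g) must end up as a reactant): -8.9 kcal
(c) × 2 (scale by 2 for the 2 CHCl3(l)): (2)·(-32.1) = -64.2 kcal
Summing the manipulated equations, ΔH° = (-2)·(-29.7) + (-1)·(+8.9) + (2)·(-32.1) = -13.7 kcal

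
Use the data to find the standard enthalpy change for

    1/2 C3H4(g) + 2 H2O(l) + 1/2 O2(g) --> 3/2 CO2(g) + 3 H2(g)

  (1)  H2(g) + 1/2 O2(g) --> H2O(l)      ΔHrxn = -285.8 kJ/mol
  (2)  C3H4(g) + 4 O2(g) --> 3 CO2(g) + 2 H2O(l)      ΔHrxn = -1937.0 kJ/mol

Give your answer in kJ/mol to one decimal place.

(1) reversed and × 3: (-3)·(-285.8) = +857.4 kJ/mol
(2) × 1/2: (1/2)·(-1937.0) = -968.5 kJ/mol
Combining the equations, ΔHrxn = (+857.4) + (-968.5) = -111.1 kJ/mol

ΔHrxn = -111.1 kJ/mol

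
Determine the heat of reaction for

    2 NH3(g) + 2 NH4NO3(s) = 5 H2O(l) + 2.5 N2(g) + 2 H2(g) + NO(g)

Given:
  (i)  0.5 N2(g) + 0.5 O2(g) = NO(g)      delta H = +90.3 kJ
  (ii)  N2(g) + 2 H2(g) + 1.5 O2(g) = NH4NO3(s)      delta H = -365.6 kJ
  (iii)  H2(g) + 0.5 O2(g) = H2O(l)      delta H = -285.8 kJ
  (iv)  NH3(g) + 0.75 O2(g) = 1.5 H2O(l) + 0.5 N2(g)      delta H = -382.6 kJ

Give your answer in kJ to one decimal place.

delta H = -515.3 kJ

(i) as written: +90.3 kJ
(ii) reversed and × 2: (-2)·(-365.6) = +731.2 kJ
(iii) × 2: (2)·(-285.8) = -571.6 kJ
(iv) × 2: (2)·(-382.6) = -765.2 kJ
Summing the manipulated equations, delta H = (+90.3) + (+731.2) + (-571.6) + (-765.2) = -515.3 kJ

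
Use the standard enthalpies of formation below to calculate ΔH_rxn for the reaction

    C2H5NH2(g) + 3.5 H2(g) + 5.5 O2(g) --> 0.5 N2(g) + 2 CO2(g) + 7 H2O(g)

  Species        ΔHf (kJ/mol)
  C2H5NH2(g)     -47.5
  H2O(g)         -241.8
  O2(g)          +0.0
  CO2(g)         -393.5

ΔH_rxn = -2432.1 kJ/mol

Products: 1/2·(+0.0) + 2·(-393.5) + 7·(-241.8) = -2479.6
Reactants: 1·(-47.5) + 7/2·(+0.0) + 11/2·(+0.0) = -47.5
ΔH_rxn = (-2479.6) − (-47.5) = -2432.1 kJ/mol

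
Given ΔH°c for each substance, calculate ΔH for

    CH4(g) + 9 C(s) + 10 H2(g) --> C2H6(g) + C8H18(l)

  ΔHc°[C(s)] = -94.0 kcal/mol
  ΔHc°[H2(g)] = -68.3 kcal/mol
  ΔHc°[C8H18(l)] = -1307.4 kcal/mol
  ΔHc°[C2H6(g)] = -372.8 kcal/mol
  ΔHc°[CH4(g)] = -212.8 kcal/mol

Using ΔH = Σ nΔHc°(reactants) − Σ nΔHc°(products):
= [1·(-212.8) + 9·(-94.0) + 10·(-68.3)] − [1·(-372.8) + 1·(-1307.4)]
= -61.6 kcal/mol

ΔH = -61.6 kcal/mol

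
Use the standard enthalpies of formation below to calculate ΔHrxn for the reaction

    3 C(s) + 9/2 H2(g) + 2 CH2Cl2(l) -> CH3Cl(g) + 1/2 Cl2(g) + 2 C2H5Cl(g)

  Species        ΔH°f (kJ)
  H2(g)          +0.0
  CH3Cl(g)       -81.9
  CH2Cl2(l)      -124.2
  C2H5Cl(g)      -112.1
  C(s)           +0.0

ΔHrxn = -57.7 kJ

Products: 1·(-81.9) + 1/2·(+0.0) + 2·(-112.1) = -306.1
Reactants: 3·(+0.0) + 9/2·(+0.0) + 2·(-124.2) = -248.4
ΔHrxn = (-306.1) − (-248.4) = -57.7 kJ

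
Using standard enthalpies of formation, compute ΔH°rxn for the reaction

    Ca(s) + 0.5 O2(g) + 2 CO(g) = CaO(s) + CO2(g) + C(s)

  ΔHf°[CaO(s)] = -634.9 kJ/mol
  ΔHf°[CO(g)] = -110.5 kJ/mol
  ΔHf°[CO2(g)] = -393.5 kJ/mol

Products: 1·(-634.9) + 1·(-393.5) + 1·(+0.0) = -1028.4
Reactants: 1·(+0.0) + 1/2·(+0.0) + 2·(-110.5) = -221.0
ΔH°rxn = (-1028.4) − (-221.0) = -807.4 kJ/mol

ΔH°rxn = -807.4 kJ/mol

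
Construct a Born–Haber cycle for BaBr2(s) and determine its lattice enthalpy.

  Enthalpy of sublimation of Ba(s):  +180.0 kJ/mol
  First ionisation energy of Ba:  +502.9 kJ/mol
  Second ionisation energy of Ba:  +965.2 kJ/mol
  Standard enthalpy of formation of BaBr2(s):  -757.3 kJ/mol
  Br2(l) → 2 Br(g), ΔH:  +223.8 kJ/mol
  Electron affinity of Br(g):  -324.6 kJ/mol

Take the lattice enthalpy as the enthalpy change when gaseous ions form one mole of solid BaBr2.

U = -1980.0 kJ/mol

ΔHf° = 1·ΔHsub + 1·(ΣIE) + 1·D(Br2) + 2·EA + U
-757.3 = 1·(+180.0) + 1·(+1468.1) + 1·(+223.8) + 2·(-324.6) + U
U = -757.3 − (+1222.7) = -1980.0 kJ/mol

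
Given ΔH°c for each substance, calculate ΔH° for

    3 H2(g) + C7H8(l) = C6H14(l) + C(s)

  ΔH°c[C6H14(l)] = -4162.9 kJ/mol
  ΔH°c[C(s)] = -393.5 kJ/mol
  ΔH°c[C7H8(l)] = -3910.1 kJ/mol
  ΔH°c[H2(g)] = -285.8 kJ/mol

ΔH° = -211.1 kJ/mol

With combustion enthalpies, reactants minus products:
= [3·(-285.8) + 1·(-3910.1)] − [1·(-4162.9) + 1·(-393.5)]
= -211.1 kJ/mol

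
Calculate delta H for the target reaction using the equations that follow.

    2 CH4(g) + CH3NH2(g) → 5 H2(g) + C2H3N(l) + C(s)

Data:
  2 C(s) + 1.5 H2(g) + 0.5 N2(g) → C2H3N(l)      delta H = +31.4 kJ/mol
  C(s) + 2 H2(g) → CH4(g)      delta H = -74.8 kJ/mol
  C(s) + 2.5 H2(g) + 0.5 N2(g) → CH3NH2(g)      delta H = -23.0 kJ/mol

equation 1 as written (C2H3N(l) already on the product side): +31.4 kJ/mol
equation 2 reversed and × 2 (CH4(g) must end up as a reactant; scale by 2 for the 2 CH4(g)): (-2)·(-74.8) = +149.6 kJ/mol
equation 3 reversed (reverse to put CH3NH2(g) on the reactant side): +23.0 kJ/mol
By Hess's law, delta H = (+31.4) + (+149.6) + (+23.0) = 204.0 kJ/mol

delta H = 204.0 kJ/mol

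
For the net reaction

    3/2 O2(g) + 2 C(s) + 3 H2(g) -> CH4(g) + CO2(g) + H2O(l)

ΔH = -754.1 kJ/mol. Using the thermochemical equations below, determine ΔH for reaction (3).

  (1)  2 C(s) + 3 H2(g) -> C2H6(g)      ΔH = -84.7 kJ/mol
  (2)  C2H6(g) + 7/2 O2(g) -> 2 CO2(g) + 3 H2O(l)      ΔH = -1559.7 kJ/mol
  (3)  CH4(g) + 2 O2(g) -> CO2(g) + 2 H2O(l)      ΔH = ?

ΔH = -890.3 kJ/mol

(1) as written (C(s) already on the reactant side): -84.7 kJ/mol
(2) as written: -1559.7 kJ/mol
(3) reversed (reverse to put CH4(g) on the product side): contributes −x
-754.1 = (-84.7) + (-1559.7) − x
x = (-754.1 − (-1644.4)) / (-1) = -890.3 kJ/mol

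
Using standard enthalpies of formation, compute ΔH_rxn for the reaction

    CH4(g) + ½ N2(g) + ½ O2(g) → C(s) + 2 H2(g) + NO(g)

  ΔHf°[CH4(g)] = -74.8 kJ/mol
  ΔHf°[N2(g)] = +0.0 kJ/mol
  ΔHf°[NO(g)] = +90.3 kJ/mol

ΔH°rxn = Σ nΔHf°(products) − Σ nΔHf°(reactants).
Products: 1·(+0.0) + 2·(+0.0) + 1·(+90.3) = +90.3
Reactants: 1·(-74.8) + 1/2·(+0.0) + 1/2·(+0.0) = -74.8
ΔH_rxn = (+90.3) − (-74.8) = 165.1 kJ/mol

ΔH_rxn = 165.1 kJ/mol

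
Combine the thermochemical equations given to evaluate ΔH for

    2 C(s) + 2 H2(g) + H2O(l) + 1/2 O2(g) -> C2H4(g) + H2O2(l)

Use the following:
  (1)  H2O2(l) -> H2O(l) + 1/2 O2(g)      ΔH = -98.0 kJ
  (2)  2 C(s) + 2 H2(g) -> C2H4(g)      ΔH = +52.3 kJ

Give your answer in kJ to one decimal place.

ΔH = 150.3 kJ

(1) reversed: +98.0 kJ
(2) as written: +52.3 kJ
ΔH = (+98.0) + (+52.3) = 150.3 kJ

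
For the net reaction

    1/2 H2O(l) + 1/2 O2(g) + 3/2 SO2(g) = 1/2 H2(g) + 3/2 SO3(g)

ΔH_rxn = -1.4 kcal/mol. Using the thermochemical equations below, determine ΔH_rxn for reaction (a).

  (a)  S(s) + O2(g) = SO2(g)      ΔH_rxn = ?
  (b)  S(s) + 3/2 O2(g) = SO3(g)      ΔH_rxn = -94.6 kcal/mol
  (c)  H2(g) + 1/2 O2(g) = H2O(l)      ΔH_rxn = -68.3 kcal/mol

ΔH_rxn = -70.9 kcal/mol

(a) reversed and × 3/2 (reverse to put SO2(g) on the reactant side; scale by 3/2 for the 3/2 SO2(g)): contributes −3/2·x
(b) × 3/2 (×3/2 to match 3/2 SO3(g) in the target): (3/2)·(-94.6) = -141.9 kcal/mol
(c) reversed and × 1/2 (reverse to put H2O(l) on the reactant side; scale by 1/2 for the 1/2 H2O(l)): (-1/2)·(-68.3) = +34.15 kcal/mol
-1.4 = (-141.9) + (+34.15) − 3/2·x
x = (-1.4 − (-107.75)) / (-3/2) = -70.9 kcal/mol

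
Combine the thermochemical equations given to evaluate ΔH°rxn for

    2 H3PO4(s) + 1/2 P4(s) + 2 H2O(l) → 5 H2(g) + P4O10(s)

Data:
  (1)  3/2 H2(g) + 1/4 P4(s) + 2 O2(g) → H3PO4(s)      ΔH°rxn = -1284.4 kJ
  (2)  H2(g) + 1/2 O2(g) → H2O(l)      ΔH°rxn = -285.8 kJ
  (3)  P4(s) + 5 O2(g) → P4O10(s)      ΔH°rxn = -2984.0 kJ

(1) reversed and × 2: (-2)·(-1284.4) = +2568.8 kJ
(2) reversed and × 2: (-2)·(-285.8) = +571.6 kJ
(3) as written: -2984.0 kJ
ΔH°rxn = (-2)·(-1284.4) + (-2)·(-285.8) + (1)·(-2984.0) = 156.4 kJ

ΔH°rxn = 156.4 kJ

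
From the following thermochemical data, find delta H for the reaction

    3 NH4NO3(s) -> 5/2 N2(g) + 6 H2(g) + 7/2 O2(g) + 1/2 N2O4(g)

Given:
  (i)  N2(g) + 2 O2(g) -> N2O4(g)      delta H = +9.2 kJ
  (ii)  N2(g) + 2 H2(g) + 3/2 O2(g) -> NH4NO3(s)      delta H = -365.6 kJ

delta H = 1101.4 kJ

(i) × 1/2: (1/2)·(+9.2) = +4.6 kJ
(ii) reversed and × 3: (-3)·(-365.6) = +1096.8 kJ
Combining the equations, delta H = (1/2)·(+9.2) + (-3)·(-365.6) = 1101.4 kJ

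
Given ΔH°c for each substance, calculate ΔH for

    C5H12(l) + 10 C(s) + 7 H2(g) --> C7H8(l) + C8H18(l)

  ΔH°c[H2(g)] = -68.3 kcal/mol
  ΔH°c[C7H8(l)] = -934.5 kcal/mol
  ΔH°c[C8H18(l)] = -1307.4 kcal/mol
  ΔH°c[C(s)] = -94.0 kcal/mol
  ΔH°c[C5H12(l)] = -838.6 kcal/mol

ΔH = -14.8 kcal/mol

Using ΔH = Σ nΔHc°(reactants) − Σ nΔHc°(products):
= [1·(-838.6) + 10·(-94.0) + 7·(-68.3)] − [1·(-934.5) + 1·(-1307.4)]
= -14.8 kcal/mol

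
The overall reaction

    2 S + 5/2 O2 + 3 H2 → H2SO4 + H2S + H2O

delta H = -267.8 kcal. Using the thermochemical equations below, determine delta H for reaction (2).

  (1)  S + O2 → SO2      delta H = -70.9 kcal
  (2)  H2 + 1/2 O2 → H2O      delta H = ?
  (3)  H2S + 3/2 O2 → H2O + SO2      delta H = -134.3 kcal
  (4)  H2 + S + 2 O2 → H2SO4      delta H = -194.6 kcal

(1) as written: -70.9 kcal
(2) × 2: contributes 2·x
(3) reversed: +134.3 kcal
(4) as written: -194.6 kcal
-267.8 = (-70.9) + (+134.3) + (-194.6) + 2·x
x = (-267.8 − (-131.2)) / (2) = -68.3 kcal

delta H = -68.3 kcal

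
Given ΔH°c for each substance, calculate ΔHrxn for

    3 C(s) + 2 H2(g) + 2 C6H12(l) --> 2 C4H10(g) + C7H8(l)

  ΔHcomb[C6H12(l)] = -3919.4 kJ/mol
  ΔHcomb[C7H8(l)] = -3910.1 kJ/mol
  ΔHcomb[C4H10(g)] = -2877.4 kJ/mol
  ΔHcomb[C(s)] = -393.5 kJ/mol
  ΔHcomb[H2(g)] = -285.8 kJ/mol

Using ΔH = Σ nΔHc°(reactants) − Σ nΔHc°(products):
= [3·(-393.5) + 2·(-285.8) + 2·(-3919.4)] − [2·(-2877.4) + 1·(-3910.1)]
= 74.0 kJ/mol

ΔHrxn = 74.0 kJ/mol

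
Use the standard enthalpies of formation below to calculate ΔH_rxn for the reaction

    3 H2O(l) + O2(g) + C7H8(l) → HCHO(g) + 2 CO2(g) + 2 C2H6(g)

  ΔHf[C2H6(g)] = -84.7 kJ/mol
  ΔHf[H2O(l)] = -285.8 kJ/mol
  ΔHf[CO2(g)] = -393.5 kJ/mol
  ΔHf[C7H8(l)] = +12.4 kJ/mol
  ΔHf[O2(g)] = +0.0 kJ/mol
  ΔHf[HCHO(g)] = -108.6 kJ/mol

ΔH°rxn = Σ nΔHf°(products) − Σ nΔHf°(reactants).
Products: 1·(-108.6) + 2·(-393.5) + 2·(-84.7) = -1065.0
Reactants: 3·(-285.8) + 1·(+0.0) + 1·(+12.4) = -845.0
ΔH_rxn = (-1065.0) − (-845.0) = -220.0 kJ/mol

ΔH_rxn = -220.0 kJ/mol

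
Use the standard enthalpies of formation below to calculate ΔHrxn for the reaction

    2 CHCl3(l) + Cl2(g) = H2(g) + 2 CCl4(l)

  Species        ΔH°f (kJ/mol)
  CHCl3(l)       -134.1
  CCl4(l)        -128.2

Products: 1·(+0.0) + 2·(-128.2) = -256.4
Reactants: 2·(-134.1) + 1·(+0.0) = -268.2
ΔHrxn = (-256.4) − (-268.2) = 11.8 kJ/mol

ΔHrxn = 11.8 kJ/mol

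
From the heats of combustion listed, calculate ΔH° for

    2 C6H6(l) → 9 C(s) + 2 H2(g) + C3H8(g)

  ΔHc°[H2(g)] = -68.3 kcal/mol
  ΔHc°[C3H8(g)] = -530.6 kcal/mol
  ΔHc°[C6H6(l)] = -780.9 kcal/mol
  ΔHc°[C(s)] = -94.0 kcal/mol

Using ΔH = Σ nΔHc°(reactants) − Σ nΔHc°(products):
= [2·(-780.9)] − [9·(-94.0) + 2·(-68.3) + 1·(-530.6)]
= -48.6 kcal/mol

ΔH° = -48.6 kcal/mol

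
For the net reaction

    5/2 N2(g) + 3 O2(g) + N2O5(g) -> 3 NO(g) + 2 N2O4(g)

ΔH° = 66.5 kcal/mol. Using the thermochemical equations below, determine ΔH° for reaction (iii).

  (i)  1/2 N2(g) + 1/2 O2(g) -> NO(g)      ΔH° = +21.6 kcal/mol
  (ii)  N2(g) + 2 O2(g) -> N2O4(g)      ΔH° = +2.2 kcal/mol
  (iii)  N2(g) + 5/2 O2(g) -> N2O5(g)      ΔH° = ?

ΔH° = 2.7 kcal/mol

(i) × 3 (scale by 3 for the 3 NO(g)): (3)·(+21.6) = +64.8 kcal/mol
(ii) × 2 (scale by 2 for the 2 N2O4(g)): (2)·(+2.2) = +4.4 kcal/mol
(iii) reversed (N2O5(g) must end up as a reactant): contributes −x
+66.5 = (+64.8) + (+4.4) − x
x = (+66.5 − (+69.2)) / (-1) = 2.7 kcal/mol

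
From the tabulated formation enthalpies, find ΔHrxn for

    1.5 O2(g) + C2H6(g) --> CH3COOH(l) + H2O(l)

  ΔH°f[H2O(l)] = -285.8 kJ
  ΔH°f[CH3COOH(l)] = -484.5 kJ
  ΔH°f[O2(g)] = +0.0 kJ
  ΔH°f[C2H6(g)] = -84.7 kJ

ΔHrxn = -685.6 kJ

ΔH°rxn = Σ nΔHf°(products) − Σ nΔHf°(reactants).
Products: 1·(-484.5) + 1·(-285.8) = -770.3
Reactants: 3/2·(+0.0) + 1·(-84.7) = -84.7
ΔHrxn = (-770.3) − (-84.7) = -685.6 kJ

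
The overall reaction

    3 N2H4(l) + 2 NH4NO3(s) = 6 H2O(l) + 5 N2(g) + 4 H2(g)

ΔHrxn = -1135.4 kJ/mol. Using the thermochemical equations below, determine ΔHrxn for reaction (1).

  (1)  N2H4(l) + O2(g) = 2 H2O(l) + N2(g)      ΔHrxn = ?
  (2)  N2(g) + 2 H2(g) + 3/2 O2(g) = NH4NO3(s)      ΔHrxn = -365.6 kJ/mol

ΔHrxn = -622.2 kJ/mol

(1) × 3: contributes 3·x
(2) reversed and × 2: (-2)·(-365.6) = +731.2 kJ/mol
-1135.4 = (+731.2) + 3·x
x = (-1135.4 − (+731.2)) / (3) = -622.2 kJ/mol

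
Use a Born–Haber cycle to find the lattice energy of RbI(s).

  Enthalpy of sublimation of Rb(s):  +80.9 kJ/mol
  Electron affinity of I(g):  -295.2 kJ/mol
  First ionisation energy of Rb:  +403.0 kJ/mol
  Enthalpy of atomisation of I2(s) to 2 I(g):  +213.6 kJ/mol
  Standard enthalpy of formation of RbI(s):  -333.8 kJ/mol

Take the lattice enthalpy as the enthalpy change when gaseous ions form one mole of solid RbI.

ΔHf° = 1·ΔHsub + 1·(ΣIE) + 1/2·D(I2) + 1·EA + U
-333.8 = 1·(+80.9) + 1·(+403.0) + 1/2·(+213.6) + 1·(-295.2) + U
U = -333.8 − (+295.5) = -629.3 kJ/mol

U = -629.3 kJ/mol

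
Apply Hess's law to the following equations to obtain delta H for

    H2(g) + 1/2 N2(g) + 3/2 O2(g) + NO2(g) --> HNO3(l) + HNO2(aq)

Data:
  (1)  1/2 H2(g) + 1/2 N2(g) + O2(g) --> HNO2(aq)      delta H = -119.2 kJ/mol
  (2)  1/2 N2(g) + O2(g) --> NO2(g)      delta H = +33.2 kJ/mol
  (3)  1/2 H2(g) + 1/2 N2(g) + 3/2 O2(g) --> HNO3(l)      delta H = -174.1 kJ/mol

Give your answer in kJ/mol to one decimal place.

(1) as written (HNO2(aq) already on the product side): -119.2 kJ/mol
(2) reversed (reverse to put NO2(g) on the reactant side): -33.2 kJ/mol
(3) as written (HNO3(l) already on the product side): -174.1 kJ/mol
By Hess's law, delta H = (-119.2) + (-33.2) + (-174.1) = -326.5 kJ/mol

delta H = -326.5 kJ/mol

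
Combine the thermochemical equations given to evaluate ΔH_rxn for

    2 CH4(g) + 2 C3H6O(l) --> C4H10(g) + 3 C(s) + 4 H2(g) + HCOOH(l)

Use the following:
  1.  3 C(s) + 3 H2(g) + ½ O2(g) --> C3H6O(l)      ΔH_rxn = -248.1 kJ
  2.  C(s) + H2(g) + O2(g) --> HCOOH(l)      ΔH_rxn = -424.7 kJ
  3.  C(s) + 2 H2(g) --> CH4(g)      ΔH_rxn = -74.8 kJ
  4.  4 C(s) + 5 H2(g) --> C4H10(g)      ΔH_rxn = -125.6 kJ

eq. 1 reversed and × 2 (reverse to put C3H6O(l) on the reactant side; scale by 2 for the 2 C3H6O(l)): (-2)·(-248.1) = +496.2 kJ
eq. 2 as written (HCOOH(l) already on the product side): -424.7 kJ
eq. 3 reversed and × 2 (CH4(g) must end up as a reactant; scale by 2 for the 2 CH4(g)): (-2)·(-74.8) = +149.6 kJ
eq. 4 as written (C4H10(g) already on the product side): -125.6 kJ
Since enthalpy is a state function, ΔH_rxn = (+496.2) + (-424.7) + (+149.6) + (-125.6) = 95.5 kJ

ΔH_rxn = 95.5 kJ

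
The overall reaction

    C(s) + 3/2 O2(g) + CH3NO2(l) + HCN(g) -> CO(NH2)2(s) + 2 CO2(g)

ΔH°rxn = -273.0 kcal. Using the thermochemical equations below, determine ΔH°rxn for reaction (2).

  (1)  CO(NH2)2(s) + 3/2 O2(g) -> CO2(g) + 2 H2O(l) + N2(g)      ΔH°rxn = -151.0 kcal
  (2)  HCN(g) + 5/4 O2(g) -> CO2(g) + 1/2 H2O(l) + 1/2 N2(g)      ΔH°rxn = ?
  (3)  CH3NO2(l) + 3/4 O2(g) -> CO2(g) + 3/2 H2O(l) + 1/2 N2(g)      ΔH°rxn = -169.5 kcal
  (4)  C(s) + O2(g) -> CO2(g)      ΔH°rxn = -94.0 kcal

(1) reversed (CO(NH2)2(s) must end up as a product): +151.0 kcal
(2) as written (HCN(g) already on the reactant side): contributes x
(3) as written (CH3NO2(l) already on the reactant side): -169.5 kcal
(4) as written (C(s) already on the reactant side): -94.0 kcal
-273.0 = (+151.0) + (-169.5) + (-94.0) + x
x = (-273.0 − (-112.5)) / (1) = -160.5 kcal

ΔH°rxn = -160.5 kcal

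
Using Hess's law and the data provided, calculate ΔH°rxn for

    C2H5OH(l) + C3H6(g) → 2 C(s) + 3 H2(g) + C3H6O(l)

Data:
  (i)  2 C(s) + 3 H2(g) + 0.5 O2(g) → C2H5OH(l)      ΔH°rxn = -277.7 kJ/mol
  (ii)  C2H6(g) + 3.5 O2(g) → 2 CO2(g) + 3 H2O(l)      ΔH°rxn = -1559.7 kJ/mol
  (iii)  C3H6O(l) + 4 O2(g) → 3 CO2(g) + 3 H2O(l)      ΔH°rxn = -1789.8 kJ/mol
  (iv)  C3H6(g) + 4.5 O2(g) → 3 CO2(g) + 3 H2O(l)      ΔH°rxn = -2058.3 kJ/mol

ΔH°rxn = 9.2 kJ/mol

(i) reversed (reverse to put C2H5OH(l) on the reactant side): +277.7 kJ/mol
(ii): not needed (C2H6(g) appears nowhere else).
(iii) reversed (C3H6O(l) must end up as a product): +1789.8 kJ/mol
(iv) as written (C3H6(g) already on the reactant side): -2058.3 kJ/mol
ΔH°rxn = (-1)·(-277.7) + (-1)·(-1789.8) + (1)·(-2058.3) = 9.2 kJ/mol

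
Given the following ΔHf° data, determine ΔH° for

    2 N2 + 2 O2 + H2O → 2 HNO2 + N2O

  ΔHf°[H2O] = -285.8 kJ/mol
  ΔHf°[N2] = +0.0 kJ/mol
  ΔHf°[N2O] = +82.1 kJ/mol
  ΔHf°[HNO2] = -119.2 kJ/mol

Products: 2·(-119.2) + 1·(+82.1) = -156.3
Reactants: 2·(+0.0) + 2·(+0.0) + 1·(-285.8) = -285.8
ΔH° = (-156.3) − (-285.8) = 129.5 kJ/mol

ΔH° = 129.5 kJ/mol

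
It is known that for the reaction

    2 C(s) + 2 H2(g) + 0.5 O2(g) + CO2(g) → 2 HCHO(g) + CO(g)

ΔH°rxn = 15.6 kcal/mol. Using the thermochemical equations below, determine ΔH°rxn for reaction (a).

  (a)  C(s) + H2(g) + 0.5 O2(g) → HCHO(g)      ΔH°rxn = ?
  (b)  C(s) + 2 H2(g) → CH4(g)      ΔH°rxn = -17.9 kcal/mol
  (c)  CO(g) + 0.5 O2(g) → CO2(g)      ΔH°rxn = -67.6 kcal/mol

ΔH°rxn = -26.0 kcal/mol

(a) × 2 (×2 to match 2 HCHO(g) in the target): contributes 2·x
(b): not needed (CH4(g) appears nowhere else).
(c) reversed (reverse to put CO(g) on the product side): +67.6 kcal/mol
+15.6 = (+67.6) + 2·x
x = (+15.6 − (+67.6)) / (2) = -26.0 kcal/mol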